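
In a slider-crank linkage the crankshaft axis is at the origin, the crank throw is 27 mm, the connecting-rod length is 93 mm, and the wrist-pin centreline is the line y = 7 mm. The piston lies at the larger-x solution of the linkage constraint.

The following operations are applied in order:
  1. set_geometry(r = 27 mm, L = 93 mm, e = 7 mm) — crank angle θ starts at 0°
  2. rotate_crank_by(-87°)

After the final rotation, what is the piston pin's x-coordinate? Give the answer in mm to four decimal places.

set_geometry: r = 27 mm, L = 93 mm, e = 7 mm; θ ← 0°
rotate_crank_by(-87°): θ ← 0° -87° = -87°
crank pin P = (r cos θ, r sin θ) = (1.413071, -26.962997)
h = r sin θ − e = -26.962997 − 7 = -33.962997
x = r cos θ + √(L² − h²) = 1.413071 + √(8649.0 − 1153.4852) = 1.413071 + 86.576641 = 87.989712

87.9897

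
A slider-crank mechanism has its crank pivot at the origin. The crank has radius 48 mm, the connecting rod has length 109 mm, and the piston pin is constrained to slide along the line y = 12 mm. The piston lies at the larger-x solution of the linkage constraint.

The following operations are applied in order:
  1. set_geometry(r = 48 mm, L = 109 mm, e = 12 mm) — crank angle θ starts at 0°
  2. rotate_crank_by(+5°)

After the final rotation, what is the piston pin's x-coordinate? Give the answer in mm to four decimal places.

set_geometry: r = 48 mm, L = 109 mm, e = 12 mm; θ ← 0°
rotate_crank_by(+5°): θ ← 0° +5° = 5°
crank pin P = (r cos θ, r sin θ) = (47.817346, 4.183476)
h = r sin θ − e = 4.183476 − 12 = -7.816524
x = r cos θ + √(L² − h²) = 47.817346 + √(11881.0 − 61.0981) = 47.817346 + 108.719372 = 156.536718

156.5367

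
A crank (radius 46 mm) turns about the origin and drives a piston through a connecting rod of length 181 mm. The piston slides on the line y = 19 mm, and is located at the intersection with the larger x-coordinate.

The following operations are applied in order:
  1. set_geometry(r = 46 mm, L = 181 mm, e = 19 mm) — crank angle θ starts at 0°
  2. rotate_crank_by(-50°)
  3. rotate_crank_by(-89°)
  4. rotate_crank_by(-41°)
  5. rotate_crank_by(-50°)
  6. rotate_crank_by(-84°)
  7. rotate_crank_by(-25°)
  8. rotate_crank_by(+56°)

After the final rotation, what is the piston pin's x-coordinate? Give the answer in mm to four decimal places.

189.4965

set_geometry: r = 46 mm, L = 181 mm, e = 19 mm; θ ← 0°
rotate_crank_by(-50°): θ ← 0° -50° = -50°
rotate_crank_by(-89°): θ ← -50° -89° = -139°
rotate_crank_by(-41°): θ ← -139° -41° = -180°
rotate_crank_by(-50°): θ ← -180° -50° = -230°
rotate_crank_by(-84°): θ ← -230° -84° = -314°
rotate_crank_by(-25°): θ ← -314° -25° = -339°
rotate_crank_by(+56°): θ ← -339° +56° = -283°
crank pin P = (r cos θ, r sin θ) = (10.347748, 44.821023)
h = r sin θ − e = 44.821023 − 19 = 25.821023
x = r cos θ + √(L² − h²) = 10.347748 + √(32761.0 − 666.7252) = 10.347748 + 179.148750 = 189.496499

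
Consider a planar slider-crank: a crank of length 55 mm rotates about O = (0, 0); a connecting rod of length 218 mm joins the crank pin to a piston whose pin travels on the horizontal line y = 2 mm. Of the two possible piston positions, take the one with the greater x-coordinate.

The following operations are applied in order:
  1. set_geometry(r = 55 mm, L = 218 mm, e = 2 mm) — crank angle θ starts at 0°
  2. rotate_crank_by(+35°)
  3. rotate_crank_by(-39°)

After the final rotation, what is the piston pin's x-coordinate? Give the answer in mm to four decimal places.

272.7879

set_geometry: r = 55 mm, L = 218 mm, e = 2 mm; θ ← 0°
rotate_crank_by(+35°): θ ← 0° +35° = 35°
rotate_crank_by(-39°): θ ← 35° -39° = -4°
crank pin P = (r cos θ, r sin θ) = (54.866023, -3.836606)
h = r sin θ − e = -3.836606 − 2 = -5.836606
x = r cos θ + √(L² − h²) = 54.866023 + √(47524.0 − 34.0660) = 54.866023 + 217.921853 = 272.787876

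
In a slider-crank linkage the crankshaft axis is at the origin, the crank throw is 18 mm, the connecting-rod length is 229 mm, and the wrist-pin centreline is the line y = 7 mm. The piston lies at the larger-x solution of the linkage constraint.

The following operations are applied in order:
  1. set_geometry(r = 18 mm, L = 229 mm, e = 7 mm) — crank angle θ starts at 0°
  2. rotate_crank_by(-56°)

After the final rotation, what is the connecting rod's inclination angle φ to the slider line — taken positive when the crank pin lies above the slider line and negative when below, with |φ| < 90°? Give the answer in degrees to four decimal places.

-5.4935

set_geometry: r = 18 mm, L = 229 mm, e = 7 mm; θ ← 0°
rotate_crank_by(-56°): θ ← 0° -56° = -56°
crank pin P = (r cos θ, r sin θ) = (10.065472, -14.922676)
h = r sin θ − e = -14.922676 − 7 = -21.922676
sin φ = h / L = -21.922676 / 229 = -0.09573221
φ = arcsin(-0.09573221) = -5.493464°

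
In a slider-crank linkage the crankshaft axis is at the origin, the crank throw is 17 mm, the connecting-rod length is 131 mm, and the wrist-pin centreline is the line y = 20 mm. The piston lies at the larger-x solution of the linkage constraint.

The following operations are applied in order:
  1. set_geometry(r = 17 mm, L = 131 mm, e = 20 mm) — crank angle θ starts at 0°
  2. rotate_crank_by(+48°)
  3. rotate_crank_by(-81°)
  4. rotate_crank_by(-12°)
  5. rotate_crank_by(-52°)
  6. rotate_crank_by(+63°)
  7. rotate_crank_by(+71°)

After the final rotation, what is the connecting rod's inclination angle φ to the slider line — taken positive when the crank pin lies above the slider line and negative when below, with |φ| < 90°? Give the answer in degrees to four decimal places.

-4.2767

set_geometry: r = 17 mm, L = 131 mm, e = 20 mm; θ ← 0°
rotate_crank_by(+48°): θ ← 0° +48° = 48°
rotate_crank_by(-81°): θ ← 48° -81° = -33°
rotate_crank_by(-12°): θ ← -33° -12° = -45°
rotate_crank_by(-52°): θ ← -45° -52° = -97°
rotate_crank_by(+63°): θ ← -97° +63° = -34°
rotate_crank_by(+71°): θ ← -34° +71° = 37°
crank pin P = (r cos θ, r sin θ) = (13.576804, 10.230855)
h = r sin θ − e = 10.230855 − 20 = -9.769145
sin φ = h / L = -9.769145 / 131 = -0.07457362
φ = arcsin(-0.07457362) = -4.276724°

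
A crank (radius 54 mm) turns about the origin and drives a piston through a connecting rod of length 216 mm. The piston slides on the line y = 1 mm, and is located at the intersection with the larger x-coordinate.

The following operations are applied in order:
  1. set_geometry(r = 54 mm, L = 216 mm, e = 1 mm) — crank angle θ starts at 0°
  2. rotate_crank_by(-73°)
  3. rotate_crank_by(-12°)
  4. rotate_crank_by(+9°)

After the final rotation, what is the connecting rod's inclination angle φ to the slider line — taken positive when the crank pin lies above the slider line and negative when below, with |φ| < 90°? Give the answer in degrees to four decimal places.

-14.3121

set_geometry: r = 54 mm, L = 216 mm, e = 1 mm; θ ← 0°
rotate_crank_by(-73°): θ ← 0° -73° = -73°
rotate_crank_by(-12°): θ ← -73° -12° = -85°
rotate_crank_by(+9°): θ ← -85° +9° = -76°
crank pin P = (r cos θ, r sin θ) = (13.063782, -52.395969)
h = r sin θ − e = -52.395969 − 1 = -53.395969
sin φ = h / L = -53.395969 / 216 = -0.24720356
φ = arcsin(-0.24720356) = -14.312095°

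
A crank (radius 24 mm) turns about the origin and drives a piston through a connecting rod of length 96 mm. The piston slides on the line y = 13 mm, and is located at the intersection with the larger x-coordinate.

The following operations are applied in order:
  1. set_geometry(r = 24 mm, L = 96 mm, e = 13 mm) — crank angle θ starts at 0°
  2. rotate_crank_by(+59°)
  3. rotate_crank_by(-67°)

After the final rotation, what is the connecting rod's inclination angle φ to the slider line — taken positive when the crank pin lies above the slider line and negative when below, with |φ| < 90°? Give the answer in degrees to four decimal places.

set_geometry: r = 24 mm, L = 96 mm, e = 13 mm; θ ← 0°
rotate_crank_by(+59°): θ ← 0° +59° = 59°
rotate_crank_by(-67°): θ ← 59° -67° = -8°
crank pin P = (r cos θ, r sin θ) = (23.766434, -3.340154)
h = r sin θ − e = -3.340154 − 13 = -16.340154
sin φ = h / L = -16.340154 / 96 = -0.17020994
φ = arcsin(-0.17020994) = -9.800026°

-9.8000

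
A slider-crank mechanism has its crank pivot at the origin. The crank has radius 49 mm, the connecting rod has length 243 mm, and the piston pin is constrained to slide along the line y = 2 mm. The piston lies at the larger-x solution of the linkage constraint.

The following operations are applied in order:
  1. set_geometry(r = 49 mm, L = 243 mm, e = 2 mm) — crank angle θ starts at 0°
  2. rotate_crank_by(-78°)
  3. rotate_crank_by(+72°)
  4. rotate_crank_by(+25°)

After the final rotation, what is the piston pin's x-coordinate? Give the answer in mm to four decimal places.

set_geometry: r = 49 mm, L = 243 mm, e = 2 mm; θ ← 0°
rotate_crank_by(-78°): θ ← 0° -78° = -78°
rotate_crank_by(+72°): θ ← -78° +72° = -6°
rotate_crank_by(+25°): θ ← -6° +25° = 19°
crank pin P = (r cos θ, r sin θ) = (46.330410, 15.952840)
h = r sin θ − e = 15.952840 − 2 = 13.952840
x = r cos θ + √(L² − h²) = 46.330410 + √(59049.0 − 194.6817) = 46.330410 + 242.599090 = 288.929500

288.9295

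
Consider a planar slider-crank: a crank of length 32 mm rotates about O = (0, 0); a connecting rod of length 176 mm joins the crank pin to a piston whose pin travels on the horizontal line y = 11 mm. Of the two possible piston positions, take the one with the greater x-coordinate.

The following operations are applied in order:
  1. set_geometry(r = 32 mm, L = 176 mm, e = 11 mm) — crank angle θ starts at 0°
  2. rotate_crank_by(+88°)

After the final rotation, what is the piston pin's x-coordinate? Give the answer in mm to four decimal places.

175.8618

set_geometry: r = 32 mm, L = 176 mm, e = 11 mm; θ ← 0°
rotate_crank_by(+88°): θ ← 0° +88° = 88°
crank pin P = (r cos θ, r sin θ) = (1.116784, 31.980506)
h = r sin θ − e = 31.980506 − 11 = 20.980506
x = r cos θ + √(L² − h²) = 1.116784 + √(30976.0 − 440.1817) = 1.116784 + 174.745010 = 175.861793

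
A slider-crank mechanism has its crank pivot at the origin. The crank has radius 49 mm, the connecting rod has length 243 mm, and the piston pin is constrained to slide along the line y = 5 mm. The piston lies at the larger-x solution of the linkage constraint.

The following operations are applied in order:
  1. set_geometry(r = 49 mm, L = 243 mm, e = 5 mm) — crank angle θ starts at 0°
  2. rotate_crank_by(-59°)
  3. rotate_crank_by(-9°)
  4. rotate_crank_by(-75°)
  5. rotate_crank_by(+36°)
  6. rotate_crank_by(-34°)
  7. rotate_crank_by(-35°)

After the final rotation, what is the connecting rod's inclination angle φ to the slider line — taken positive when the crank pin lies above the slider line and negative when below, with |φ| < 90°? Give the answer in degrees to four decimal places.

set_geometry: r = 49 mm, L = 243 mm, e = 5 mm; θ ← 0°
rotate_crank_by(-59°): θ ← 0° -59° = -59°
rotate_crank_by(-9°): θ ← -59° -9° = -68°
rotate_crank_by(-75°): θ ← -68° -75° = -143°
rotate_crank_by(+36°): θ ← -143° +36° = -107°
rotate_crank_by(-34°): θ ← -107° -34° = -141°
rotate_crank_by(-35°): θ ← -141° -35° = -176°
crank pin P = (r cos θ, r sin θ) = (-48.880638, -3.418067)
h = r sin θ − e = -3.418067 − 5 = -8.418067
sin φ = h / L = -8.418067 / 243 = -0.03464225
φ = arcsin(-0.03464225) = -1.985252°

-1.9853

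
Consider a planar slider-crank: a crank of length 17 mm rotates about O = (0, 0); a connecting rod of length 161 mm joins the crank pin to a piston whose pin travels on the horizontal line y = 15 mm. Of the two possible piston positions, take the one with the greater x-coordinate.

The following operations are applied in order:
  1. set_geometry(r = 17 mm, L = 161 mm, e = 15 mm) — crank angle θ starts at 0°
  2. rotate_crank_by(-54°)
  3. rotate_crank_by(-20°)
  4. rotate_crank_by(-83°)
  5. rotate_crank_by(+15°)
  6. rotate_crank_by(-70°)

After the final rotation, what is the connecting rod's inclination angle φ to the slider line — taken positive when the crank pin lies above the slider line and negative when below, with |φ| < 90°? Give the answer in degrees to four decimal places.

set_geometry: r = 17 mm, L = 161 mm, e = 15 mm; θ ← 0°
rotate_crank_by(-54°): θ ← 0° -54° = -54°
rotate_crank_by(-20°): θ ← -54° -20° = -74°
rotate_crank_by(-83°): θ ← -74° -83° = -157°
rotate_crank_by(+15°): θ ← -157° +15° = -142°
rotate_crank_by(-70°): θ ← -142° -70° = -212°
crank pin P = (r cos θ, r sin θ) = (-14.416818, 9.008627)
h = r sin θ − e = 9.008627 − 15 = -5.991373
sin φ = h / L = -5.991373 / 161 = -0.03721349
φ = arcsin(-0.03721349) = -2.132669°

-2.1327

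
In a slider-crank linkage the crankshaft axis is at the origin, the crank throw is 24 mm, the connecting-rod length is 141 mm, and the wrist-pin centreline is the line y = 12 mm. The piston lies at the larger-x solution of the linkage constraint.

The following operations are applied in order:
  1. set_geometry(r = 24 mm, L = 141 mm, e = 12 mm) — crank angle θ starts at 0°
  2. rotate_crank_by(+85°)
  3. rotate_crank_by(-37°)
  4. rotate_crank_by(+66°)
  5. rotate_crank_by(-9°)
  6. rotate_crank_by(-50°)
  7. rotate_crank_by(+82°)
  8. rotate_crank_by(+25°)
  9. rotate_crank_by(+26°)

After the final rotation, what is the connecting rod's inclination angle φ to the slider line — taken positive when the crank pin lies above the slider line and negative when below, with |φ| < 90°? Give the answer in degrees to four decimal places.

set_geometry: r = 24 mm, L = 141 mm, e = 12 mm; θ ← 0°
rotate_crank_by(+85°): θ ← 0° +85° = 85°
rotate_crank_by(-37°): θ ← 85° -37° = 48°
rotate_crank_by(+66°): θ ← 48° +66° = 114°
rotate_crank_by(-9°): θ ← 114° -9° = 105°
rotate_crank_by(-50°): θ ← 105° -50° = 55°
rotate_crank_by(+82°): θ ← 55° +82° = 137°
rotate_crank_by(+25°): θ ← 137° +25° = 162°
rotate_crank_by(+26°): θ ← 162° +26° = 188°
crank pin P = (r cos θ, r sin θ) = (-23.766434, -3.340154)
h = r sin θ − e = -3.340154 − 12 = -15.340154
sin φ = h / L = -15.340154 / 141 = -0.10879542
φ = arcsin(-0.10879542) = -6.245882°

-6.2459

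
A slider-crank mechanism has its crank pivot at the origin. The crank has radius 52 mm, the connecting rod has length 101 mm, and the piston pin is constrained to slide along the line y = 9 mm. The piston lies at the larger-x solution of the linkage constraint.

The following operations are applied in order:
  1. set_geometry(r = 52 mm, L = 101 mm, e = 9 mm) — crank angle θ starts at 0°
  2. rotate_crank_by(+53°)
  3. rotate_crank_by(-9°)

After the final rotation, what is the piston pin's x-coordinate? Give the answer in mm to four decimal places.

set_geometry: r = 52 mm, L = 101 mm, e = 9 mm; θ ← 0°
rotate_crank_by(+53°): θ ← 0° +53° = 53°
rotate_crank_by(-9°): θ ← 53° -9° = 44°
crank pin P = (r cos θ, r sin θ) = (37.405670, 36.122235)
h = r sin θ − e = 36.122235 − 9 = 27.122235
x = r cos θ + √(L² − h²) = 37.405670 + √(10201.0 − 735.6156) = 37.405670 + 97.290207 = 134.695876

134.6959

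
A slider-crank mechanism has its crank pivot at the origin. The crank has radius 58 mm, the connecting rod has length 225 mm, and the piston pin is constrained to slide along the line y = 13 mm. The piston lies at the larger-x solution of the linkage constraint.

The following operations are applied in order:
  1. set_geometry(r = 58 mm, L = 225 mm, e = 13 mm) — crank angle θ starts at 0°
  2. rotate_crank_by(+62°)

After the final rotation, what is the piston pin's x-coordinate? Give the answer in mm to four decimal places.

248.9610

set_geometry: r = 58 mm, L = 225 mm, e = 13 mm; θ ← 0°
rotate_crank_by(+62°): θ ← 0° +62° = 62°
crank pin P = (r cos θ, r sin θ) = (27.229351, 51.210960)
h = r sin θ − e = 51.210960 − 13 = 38.210960
x = r cos θ + √(L² − h²) = 27.229351 + √(50625.0 − 1460.0775) = 27.229351 + 221.731645 = 248.960996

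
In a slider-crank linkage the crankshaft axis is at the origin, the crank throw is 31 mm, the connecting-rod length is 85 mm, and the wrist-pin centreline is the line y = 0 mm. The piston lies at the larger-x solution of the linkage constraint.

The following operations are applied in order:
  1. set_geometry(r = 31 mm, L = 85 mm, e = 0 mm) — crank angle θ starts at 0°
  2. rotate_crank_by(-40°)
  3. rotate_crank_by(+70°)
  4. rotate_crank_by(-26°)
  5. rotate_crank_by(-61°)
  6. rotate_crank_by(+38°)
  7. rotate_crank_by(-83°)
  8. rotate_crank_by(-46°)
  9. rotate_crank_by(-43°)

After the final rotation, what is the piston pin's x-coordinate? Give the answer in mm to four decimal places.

54.3635

set_geometry: r = 31 mm, L = 85 mm, e = 0 mm; θ ← 0°
rotate_crank_by(-40°): θ ← 0° -40° = -40°
rotate_crank_by(+70°): θ ← -40° +70° = 30°
rotate_crank_by(-26°): θ ← 30° -26° = 4°
rotate_crank_by(-61°): θ ← 4° -61° = -57°
rotate_crank_by(+38°): θ ← -57° +38° = -19°
rotate_crank_by(-83°): θ ← -19° -83° = -102°
rotate_crank_by(-46°): θ ← -102° -46° = -148°
rotate_crank_by(-43°): θ ← -148° -43° = -191°
crank pin P = (r cos θ, r sin θ) = (-30.430443, 5.915079)
h = r sin θ − e = 5.915079 − 0 = 5.915079
x = r cos θ + √(L² − h²) = -30.430443 + √(7225.0 − 34.9882) = -30.430443 + 84.793938 = 54.363495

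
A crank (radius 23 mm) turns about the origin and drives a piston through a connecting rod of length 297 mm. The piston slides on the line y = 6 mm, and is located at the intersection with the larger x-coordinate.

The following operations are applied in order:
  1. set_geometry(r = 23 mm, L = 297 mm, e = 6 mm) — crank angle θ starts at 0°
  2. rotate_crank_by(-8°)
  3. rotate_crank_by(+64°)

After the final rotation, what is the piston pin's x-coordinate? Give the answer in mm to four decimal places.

309.5738

set_geometry: r = 23 mm, L = 297 mm, e = 6 mm; θ ← 0°
rotate_crank_by(-8°): θ ← 0° -8° = -8°
rotate_crank_by(+64°): θ ← -8° +64° = 56°
crank pin P = (r cos θ, r sin θ) = (12.861437, 19.067864)
h = r sin θ − e = 19.067864 − 6 = 13.067864
x = r cos θ + √(L² − h²) = 12.861437 + √(88209.0 − 170.7691) = 12.861437 + 296.712371 = 309.573807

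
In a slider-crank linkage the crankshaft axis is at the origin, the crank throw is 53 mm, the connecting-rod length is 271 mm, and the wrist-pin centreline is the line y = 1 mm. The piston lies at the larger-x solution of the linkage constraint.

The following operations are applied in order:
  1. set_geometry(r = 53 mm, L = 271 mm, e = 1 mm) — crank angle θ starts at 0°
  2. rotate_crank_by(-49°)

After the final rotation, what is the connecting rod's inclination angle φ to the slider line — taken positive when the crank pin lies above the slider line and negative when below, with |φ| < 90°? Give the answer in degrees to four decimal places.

set_geometry: r = 53 mm, L = 271 mm, e = 1 mm; θ ← 0°
rotate_crank_by(-49°): θ ← 0° -49° = -49°
crank pin P = (r cos θ, r sin θ) = (34.771129, -39.999608)
h = r sin θ − e = -39.999608 − 1 = -40.999608
sin φ = h / L = -40.999608 / 271 = -0.15129007
φ = arcsin(-0.15129007) = -8.701695°

-8.7017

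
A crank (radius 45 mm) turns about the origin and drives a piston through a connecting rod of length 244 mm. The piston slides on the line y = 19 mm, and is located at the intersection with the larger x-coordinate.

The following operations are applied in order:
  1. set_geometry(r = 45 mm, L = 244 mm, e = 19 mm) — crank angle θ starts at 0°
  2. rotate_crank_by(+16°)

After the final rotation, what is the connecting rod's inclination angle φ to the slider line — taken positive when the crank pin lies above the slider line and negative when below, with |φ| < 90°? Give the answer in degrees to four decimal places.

-1.5491

set_geometry: r = 45 mm, L = 244 mm, e = 19 mm; θ ← 0°
rotate_crank_by(+16°): θ ← 0° +16° = 16°
crank pin P = (r cos θ, r sin θ) = (43.256776, 12.403681)
h = r sin θ − e = 12.403681 − 19 = -6.596319
sin φ = h / L = -6.596319 / 244 = -0.02703409
φ = arcsin(-0.02703409) = -1.549128°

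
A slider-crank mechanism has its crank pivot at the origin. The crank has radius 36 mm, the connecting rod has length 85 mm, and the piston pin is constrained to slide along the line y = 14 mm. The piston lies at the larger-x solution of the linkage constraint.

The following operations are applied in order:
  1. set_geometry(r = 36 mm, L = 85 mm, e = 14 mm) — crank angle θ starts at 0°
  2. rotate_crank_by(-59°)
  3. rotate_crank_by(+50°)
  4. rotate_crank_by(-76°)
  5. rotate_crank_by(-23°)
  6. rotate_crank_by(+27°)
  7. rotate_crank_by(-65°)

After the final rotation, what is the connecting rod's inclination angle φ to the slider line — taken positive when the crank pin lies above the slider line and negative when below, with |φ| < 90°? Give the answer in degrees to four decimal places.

-23.6745

set_geometry: r = 36 mm, L = 85 mm, e = 14 mm; θ ← 0°
rotate_crank_by(-59°): θ ← 0° -59° = -59°
rotate_crank_by(+50°): θ ← -59° +50° = -9°
rotate_crank_by(-76°): θ ← -9° -76° = -85°
rotate_crank_by(-23°): θ ← -85° -23° = -108°
rotate_crank_by(+27°): θ ← -108° +27° = -81°
rotate_crank_by(-65°): θ ← -81° -65° = -146°
crank pin P = (r cos θ, r sin θ) = (-29.845353, -20.130945)
h = r sin θ − e = -20.130945 − 14 = -34.130945
sin φ = h / L = -34.130945 / 85 = -0.40154052
φ = arcsin(-0.40154052) = -23.674519°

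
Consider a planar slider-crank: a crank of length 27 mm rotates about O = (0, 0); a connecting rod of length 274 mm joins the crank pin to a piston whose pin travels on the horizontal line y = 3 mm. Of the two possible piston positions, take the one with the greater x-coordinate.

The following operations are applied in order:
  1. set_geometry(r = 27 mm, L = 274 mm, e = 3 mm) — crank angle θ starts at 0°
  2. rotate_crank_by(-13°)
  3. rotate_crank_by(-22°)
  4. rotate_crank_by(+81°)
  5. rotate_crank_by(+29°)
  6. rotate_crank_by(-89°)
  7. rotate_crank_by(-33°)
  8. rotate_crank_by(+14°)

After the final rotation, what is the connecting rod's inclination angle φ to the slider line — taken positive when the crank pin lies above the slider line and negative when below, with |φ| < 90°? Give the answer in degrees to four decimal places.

set_geometry: r = 27 mm, L = 274 mm, e = 3 mm; θ ← 0°
rotate_crank_by(-13°): θ ← 0° -13° = -13°
rotate_crank_by(-22°): θ ← -13° -22° = -35°
rotate_crank_by(+81°): θ ← -35° +81° = 46°
rotate_crank_by(+29°): θ ← 46° +29° = 75°
rotate_crank_by(-89°): θ ← 75° -89° = -14°
rotate_crank_by(-33°): θ ← -14° -33° = -47°
rotate_crank_by(+14°): θ ← -47° +14° = -33°
crank pin P = (r cos θ, r sin θ) = (22.644105, -14.705254)
h = r sin θ − e = -14.705254 − 3 = -17.705254
sin φ = h / L = -17.705254 / 274 = -0.06461772
φ = arcsin(-0.06461772) = -3.704904°

-3.7049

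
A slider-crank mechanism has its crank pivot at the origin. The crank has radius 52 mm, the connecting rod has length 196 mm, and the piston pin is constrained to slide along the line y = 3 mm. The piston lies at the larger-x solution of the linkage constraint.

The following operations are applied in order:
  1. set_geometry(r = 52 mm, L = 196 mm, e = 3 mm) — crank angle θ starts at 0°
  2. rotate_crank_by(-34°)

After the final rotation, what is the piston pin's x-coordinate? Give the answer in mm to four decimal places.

236.4671

set_geometry: r = 52 mm, L = 196 mm, e = 3 mm; θ ← 0°
rotate_crank_by(-34°): θ ← 0° -34° = -34°
crank pin P = (r cos θ, r sin θ) = (43.109954, -29.078031)
h = r sin θ − e = -29.078031 − 3 = -32.078031
x = r cos θ + √(L² − h²) = 43.109954 + √(38416.0 − 1029.0001) = 43.109954 + 193.357182 = 236.467136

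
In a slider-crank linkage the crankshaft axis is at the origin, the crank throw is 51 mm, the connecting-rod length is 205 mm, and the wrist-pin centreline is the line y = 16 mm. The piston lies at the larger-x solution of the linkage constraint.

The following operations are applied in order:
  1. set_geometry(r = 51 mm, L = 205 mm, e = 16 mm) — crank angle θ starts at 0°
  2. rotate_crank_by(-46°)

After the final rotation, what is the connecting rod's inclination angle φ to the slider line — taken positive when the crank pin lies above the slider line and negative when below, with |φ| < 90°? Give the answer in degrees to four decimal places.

-14.8925

set_geometry: r = 51 mm, L = 205 mm, e = 16 mm; θ ← 0°
rotate_crank_by(-46°): θ ← 0° -46° = -46°
crank pin P = (r cos θ, r sin θ) = (35.427577, -36.686330)
h = r sin θ − e = -36.686330 − 16 = -52.686330
sin φ = h / L = -52.686330 / 205 = -0.25700649
φ = arcsin(-0.25700649) = -14.892512°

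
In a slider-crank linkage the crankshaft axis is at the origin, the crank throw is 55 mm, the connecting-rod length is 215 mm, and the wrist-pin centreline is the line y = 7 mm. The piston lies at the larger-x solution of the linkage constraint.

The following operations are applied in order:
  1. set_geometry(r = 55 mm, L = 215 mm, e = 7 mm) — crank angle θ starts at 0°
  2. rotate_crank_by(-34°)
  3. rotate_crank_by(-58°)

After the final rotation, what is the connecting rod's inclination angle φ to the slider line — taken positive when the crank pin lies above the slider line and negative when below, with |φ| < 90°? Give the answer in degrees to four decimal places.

set_geometry: r = 55 mm, L = 215 mm, e = 7 mm; θ ← 0°
rotate_crank_by(-34°): θ ← 0° -34° = -34°
rotate_crank_by(-58°): θ ← -34° -58° = -92°
crank pin P = (r cos θ, r sin θ) = (-1.919472, -54.966495)
h = r sin θ − e = -54.966495 − 7 = -61.966495
sin φ = h / L = -61.966495 / 215 = -0.28821626
φ = arcsin(-0.28821626) = -16.751196°

-16.7512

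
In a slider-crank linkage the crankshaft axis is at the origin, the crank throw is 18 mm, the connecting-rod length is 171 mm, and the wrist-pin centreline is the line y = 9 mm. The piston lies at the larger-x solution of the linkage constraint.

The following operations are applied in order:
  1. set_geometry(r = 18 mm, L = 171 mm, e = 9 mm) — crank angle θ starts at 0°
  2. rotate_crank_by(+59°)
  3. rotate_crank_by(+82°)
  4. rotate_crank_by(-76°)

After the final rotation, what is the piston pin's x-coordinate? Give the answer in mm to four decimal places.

178.4507

set_geometry: r = 18 mm, L = 171 mm, e = 9 mm; θ ← 0°
rotate_crank_by(+59°): θ ← 0° +59° = 59°
rotate_crank_by(+82°): θ ← 59° +82° = 141°
rotate_crank_by(-76°): θ ← 141° -76° = 65°
crank pin P = (r cos θ, r sin θ) = (7.607129, 16.313540)
h = r sin θ − e = 16.313540 − 9 = 7.313540
x = r cos θ + √(L² − h²) = 7.607129 + √(29241.0 − 53.4879) = 7.607129 + 170.843531 = 178.450660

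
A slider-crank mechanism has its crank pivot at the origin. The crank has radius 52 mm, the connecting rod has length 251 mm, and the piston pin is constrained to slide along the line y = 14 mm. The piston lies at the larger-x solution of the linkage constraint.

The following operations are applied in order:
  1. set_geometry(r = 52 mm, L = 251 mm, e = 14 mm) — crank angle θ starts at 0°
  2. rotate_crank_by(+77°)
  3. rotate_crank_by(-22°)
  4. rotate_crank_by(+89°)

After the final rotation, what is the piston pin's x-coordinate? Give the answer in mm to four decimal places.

208.3839

set_geometry: r = 52 mm, L = 251 mm, e = 14 mm; θ ← 0°
rotate_crank_by(+77°): θ ← 0° +77° = 77°
rotate_crank_by(-22°): θ ← 77° -22° = 55°
rotate_crank_by(+89°): θ ← 55° +89° = 144°
crank pin P = (r cos θ, r sin θ) = (-42.068884, 30.564833)
h = r sin θ − e = 30.564833 − 14 = 16.564833
x = r cos θ + √(L² − h²) = -42.068884 + √(63001.0 − 274.3937) = -42.068884 + 250.452803 = 208.383919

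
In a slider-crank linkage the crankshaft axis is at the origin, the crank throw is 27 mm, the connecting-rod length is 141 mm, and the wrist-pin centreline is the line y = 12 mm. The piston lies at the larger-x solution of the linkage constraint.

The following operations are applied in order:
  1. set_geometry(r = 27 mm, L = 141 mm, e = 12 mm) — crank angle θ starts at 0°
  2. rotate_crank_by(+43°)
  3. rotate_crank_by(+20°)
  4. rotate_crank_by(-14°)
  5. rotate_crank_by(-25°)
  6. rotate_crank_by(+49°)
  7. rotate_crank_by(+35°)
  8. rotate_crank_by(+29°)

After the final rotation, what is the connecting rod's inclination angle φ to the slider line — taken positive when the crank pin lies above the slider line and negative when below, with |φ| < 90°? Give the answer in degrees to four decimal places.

2.6072

set_geometry: r = 27 mm, L = 141 mm, e = 12 mm; θ ← 0°
rotate_crank_by(+43°): θ ← 0° +43° = 43°
rotate_crank_by(+20°): θ ← 43° +20° = 63°
rotate_crank_by(-14°): θ ← 63° -14° = 49°
rotate_crank_by(-25°): θ ← 49° -25° = 24°
rotate_crank_by(+49°): θ ← 24° +49° = 73°
rotate_crank_by(+35°): θ ← 73° +35° = 108°
rotate_crank_by(+29°): θ ← 108° +29° = 137°
crank pin P = (r cos θ, r sin θ) = (-19.746550, 18.413956)
h = r sin θ − e = 18.413956 − 12 = 6.413956
sin φ = h / L = 6.413956 / 141 = 0.04548905
φ = arcsin(0.04548905) = 2.607230°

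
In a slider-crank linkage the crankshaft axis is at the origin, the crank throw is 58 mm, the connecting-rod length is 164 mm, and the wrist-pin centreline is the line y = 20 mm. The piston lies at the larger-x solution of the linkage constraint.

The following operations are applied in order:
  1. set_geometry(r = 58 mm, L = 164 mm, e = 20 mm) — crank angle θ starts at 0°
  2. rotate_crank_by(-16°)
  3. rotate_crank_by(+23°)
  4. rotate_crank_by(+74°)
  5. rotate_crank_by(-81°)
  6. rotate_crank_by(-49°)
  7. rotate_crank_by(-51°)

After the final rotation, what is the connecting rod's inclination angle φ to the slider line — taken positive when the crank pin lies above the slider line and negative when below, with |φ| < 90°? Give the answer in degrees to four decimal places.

-28.0497

set_geometry: r = 58 mm, L = 164 mm, e = 20 mm; θ ← 0°
rotate_crank_by(-16°): θ ← 0° -16° = -16°
rotate_crank_by(+23°): θ ← -16° +23° = 7°
rotate_crank_by(+74°): θ ← 7° +74° = 81°
rotate_crank_by(-81°): θ ← 81° -81° = 0°
rotate_crank_by(-49°): θ ← 0° -49° = -49°
rotate_crank_by(-51°): θ ← -49° -51° = -100°
crank pin P = (r cos θ, r sin θ) = (-10.071594, -57.118850)
h = r sin θ − e = -57.118850 − 20 = -77.118850
sin φ = h / L = -77.118850 / 164 = -0.47023689
φ = arcsin(-0.47023689) = -28.049675°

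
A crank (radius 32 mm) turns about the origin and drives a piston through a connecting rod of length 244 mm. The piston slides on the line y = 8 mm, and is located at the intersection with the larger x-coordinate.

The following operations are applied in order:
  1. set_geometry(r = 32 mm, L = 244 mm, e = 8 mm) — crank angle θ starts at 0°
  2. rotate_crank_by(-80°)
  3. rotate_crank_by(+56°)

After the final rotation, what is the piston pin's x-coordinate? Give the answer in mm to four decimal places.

272.3267

set_geometry: r = 32 mm, L = 244 mm, e = 8 mm; θ ← 0°
rotate_crank_by(-80°): θ ← 0° -80° = -80°
rotate_crank_by(+56°): θ ← -80° +56° = -24°
crank pin P = (r cos θ, r sin θ) = (29.233455, -13.015573)
h = r sin θ − e = -13.015573 − 8 = -21.015573
x = r cos θ + √(L² − h²) = 29.233455 + √(59536.0 − 441.6543) = 29.233455 + 243.093286 = 272.326741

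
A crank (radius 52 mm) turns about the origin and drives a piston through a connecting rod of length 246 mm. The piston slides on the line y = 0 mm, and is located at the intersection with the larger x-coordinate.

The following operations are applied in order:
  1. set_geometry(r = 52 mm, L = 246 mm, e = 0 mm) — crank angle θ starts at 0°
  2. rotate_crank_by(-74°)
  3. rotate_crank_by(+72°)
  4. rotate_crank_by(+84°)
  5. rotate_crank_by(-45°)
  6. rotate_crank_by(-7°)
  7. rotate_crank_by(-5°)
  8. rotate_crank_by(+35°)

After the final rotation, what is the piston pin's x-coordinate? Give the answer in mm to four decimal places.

267.8429

set_geometry: r = 52 mm, L = 246 mm, e = 0 mm; θ ← 0°
rotate_crank_by(-74°): θ ← 0° -74° = -74°
rotate_crank_by(+72°): θ ← -74° +72° = -2°
rotate_crank_by(+84°): θ ← -2° +84° = 82°
rotate_crank_by(-45°): θ ← 82° -45° = 37°
rotate_crank_by(-7°): θ ← 37° -7° = 30°
rotate_crank_by(-5°): θ ← 30° -5° = 25°
rotate_crank_by(+35°): θ ← 25° +35° = 60°
crank pin P = (r cos θ, r sin θ) = (26.000000, 45.033321)
h = r sin θ − e = 45.033321 − 0 = 45.033321
x = r cos θ + √(L² − h²) = 26.000000 + √(60516.0 − 2028.0000) = 26.000000 + 241.842924 = 267.842924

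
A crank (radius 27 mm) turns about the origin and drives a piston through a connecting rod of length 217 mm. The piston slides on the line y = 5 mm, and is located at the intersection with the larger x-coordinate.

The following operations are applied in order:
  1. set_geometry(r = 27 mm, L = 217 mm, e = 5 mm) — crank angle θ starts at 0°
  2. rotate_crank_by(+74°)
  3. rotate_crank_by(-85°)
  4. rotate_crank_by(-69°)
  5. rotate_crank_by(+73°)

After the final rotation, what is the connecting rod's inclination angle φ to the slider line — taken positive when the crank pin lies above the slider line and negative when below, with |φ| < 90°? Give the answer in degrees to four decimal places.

set_geometry: r = 27 mm, L = 217 mm, e = 5 mm; θ ← 0°
rotate_crank_by(+74°): θ ← 0° +74° = 74°
rotate_crank_by(-85°): θ ← 74° -85° = -11°
rotate_crank_by(-69°): θ ← -11° -69° = -80°
rotate_crank_by(+73°): θ ← -80° +73° = -7°
crank pin P = (r cos θ, r sin θ) = (26.798746, -3.290472)
h = r sin θ − e = -3.290472 − 5 = -8.290472
sin φ = h / L = -8.290472 / 217 = -0.03820494
φ = arcsin(-0.03820494) = -2.189515°

-2.1895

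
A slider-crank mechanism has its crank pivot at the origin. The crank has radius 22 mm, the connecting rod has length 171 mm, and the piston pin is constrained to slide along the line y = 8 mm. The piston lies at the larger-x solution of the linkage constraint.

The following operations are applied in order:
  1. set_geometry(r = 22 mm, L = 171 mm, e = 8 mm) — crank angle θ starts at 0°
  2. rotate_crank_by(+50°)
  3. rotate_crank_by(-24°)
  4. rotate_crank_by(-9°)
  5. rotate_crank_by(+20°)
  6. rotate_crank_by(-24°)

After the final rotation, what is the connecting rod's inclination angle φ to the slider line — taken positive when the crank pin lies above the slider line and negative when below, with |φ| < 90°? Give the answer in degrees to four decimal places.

set_geometry: r = 22 mm, L = 171 mm, e = 8 mm; θ ← 0°
rotate_crank_by(+50°): θ ← 0° +50° = 50°
rotate_crank_by(-24°): θ ← 50° -24° = 26°
rotate_crank_by(-9°): θ ← 26° -9° = 17°
rotate_crank_by(+20°): θ ← 17° +20° = 37°
rotate_crank_by(-24°): θ ← 37° -24° = 13°
crank pin P = (r cos θ, r sin θ) = (21.436141, 4.948923)
h = r sin θ − e = 4.948923 − 8 = -3.051077
sin φ = h / L = -3.051077 / 171 = -0.01784255
φ = arcsin(-0.01784255) = -1.022357°

-1.0224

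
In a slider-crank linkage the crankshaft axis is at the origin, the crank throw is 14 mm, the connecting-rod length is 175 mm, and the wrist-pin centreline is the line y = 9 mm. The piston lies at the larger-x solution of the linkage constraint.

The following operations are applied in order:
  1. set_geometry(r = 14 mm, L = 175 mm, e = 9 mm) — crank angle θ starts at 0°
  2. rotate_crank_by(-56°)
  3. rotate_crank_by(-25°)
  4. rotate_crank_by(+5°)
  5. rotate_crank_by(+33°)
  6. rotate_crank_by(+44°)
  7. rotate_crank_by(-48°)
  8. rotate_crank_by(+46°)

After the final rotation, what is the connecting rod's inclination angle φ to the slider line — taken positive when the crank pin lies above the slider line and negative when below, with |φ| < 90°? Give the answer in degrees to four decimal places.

-3.0280

set_geometry: r = 14 mm, L = 175 mm, e = 9 mm; θ ← 0°
rotate_crank_by(-56°): θ ← 0° -56° = -56°
rotate_crank_by(-25°): θ ← -56° -25° = -81°
rotate_crank_by(+5°): θ ← -81° +5° = -76°
rotate_crank_by(+33°): θ ← -76° +33° = -43°
rotate_crank_by(+44°): θ ← -43° +44° = 1°
rotate_crank_by(-48°): θ ← 1° -48° = -47°
rotate_crank_by(+46°): θ ← -47° +46° = -1°
crank pin P = (r cos θ, r sin θ) = (13.997868, -0.244334)
h = r sin θ − e = -0.244334 − 9 = -9.244334
sin φ = h / L = -9.244334 / 175 = -0.05282476
φ = arcsin(-0.05282476) = -3.028045°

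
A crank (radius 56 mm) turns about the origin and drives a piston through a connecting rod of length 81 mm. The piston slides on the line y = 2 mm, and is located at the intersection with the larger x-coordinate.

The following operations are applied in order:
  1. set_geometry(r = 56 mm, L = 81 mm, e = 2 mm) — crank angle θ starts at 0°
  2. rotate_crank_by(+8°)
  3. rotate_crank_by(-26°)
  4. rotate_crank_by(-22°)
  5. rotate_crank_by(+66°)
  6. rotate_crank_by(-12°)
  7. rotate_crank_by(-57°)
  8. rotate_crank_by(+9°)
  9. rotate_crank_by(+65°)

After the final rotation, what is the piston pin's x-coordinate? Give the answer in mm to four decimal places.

124.4245

set_geometry: r = 56 mm, L = 81 mm, e = 2 mm; θ ← 0°
rotate_crank_by(+8°): θ ← 0° +8° = 8°
rotate_crank_by(-26°): θ ← 8° -26° = -18°
rotate_crank_by(-22°): θ ← -18° -22° = -40°
rotate_crank_by(+66°): θ ← -40° +66° = 26°
rotate_crank_by(-12°): θ ← 26° -12° = 14°
rotate_crank_by(-57°): θ ← 14° -57° = -43°
rotate_crank_by(+9°): θ ← -43° +9° = -34°
rotate_crank_by(+65°): θ ← -34° +65° = 31°
crank pin P = (r cos θ, r sin θ) = (48.001369, 28.842132)
h = r sin θ − e = 28.842132 − 2 = 26.842132
x = r cos θ + √(L² − h²) = 48.001369 + √(6561.0 − 720.5001) = 48.001369 + 76.423164 = 124.424532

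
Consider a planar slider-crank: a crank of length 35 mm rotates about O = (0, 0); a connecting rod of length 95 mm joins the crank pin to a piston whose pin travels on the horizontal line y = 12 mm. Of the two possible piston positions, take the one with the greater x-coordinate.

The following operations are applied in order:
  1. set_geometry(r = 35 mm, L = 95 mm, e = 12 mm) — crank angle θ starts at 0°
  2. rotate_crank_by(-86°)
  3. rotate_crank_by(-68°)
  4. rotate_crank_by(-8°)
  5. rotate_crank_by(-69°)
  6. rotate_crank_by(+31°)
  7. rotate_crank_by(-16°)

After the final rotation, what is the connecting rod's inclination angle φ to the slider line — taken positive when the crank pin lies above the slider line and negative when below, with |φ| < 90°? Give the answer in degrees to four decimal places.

set_geometry: r = 35 mm, L = 95 mm, e = 12 mm; θ ← 0°
rotate_crank_by(-86°): θ ← 0° -86° = -86°
rotate_crank_by(-68°): θ ← -86° -68° = -154°
rotate_crank_by(-8°): θ ← -154° -8° = -162°
rotate_crank_by(-69°): θ ← -162° -69° = -231°
rotate_crank_by(+31°): θ ← -231° +31° = -200°
rotate_crank_by(-16°): θ ← -200° -16° = -216°
crank pin P = (r cos θ, r sin θ) = (-28.315595, 20.572484)
h = r sin θ − e = 20.572484 − 12 = 8.572484
sin φ = h / L = 8.572484 / 95 = 0.09023667
φ = arcsin(0.09023667) = 5.177223°

5.1772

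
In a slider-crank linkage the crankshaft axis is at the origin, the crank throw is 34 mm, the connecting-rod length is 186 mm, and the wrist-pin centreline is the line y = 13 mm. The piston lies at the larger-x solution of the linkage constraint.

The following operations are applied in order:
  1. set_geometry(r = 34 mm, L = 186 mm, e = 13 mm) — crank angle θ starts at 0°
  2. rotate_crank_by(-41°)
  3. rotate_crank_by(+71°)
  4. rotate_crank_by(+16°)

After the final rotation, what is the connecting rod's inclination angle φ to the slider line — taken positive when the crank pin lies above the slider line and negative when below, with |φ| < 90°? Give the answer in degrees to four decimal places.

3.5316

set_geometry: r = 34 mm, L = 186 mm, e = 13 mm; θ ← 0°
rotate_crank_by(-41°): θ ← 0° -41° = -41°
rotate_crank_by(+71°): θ ← -41° +71° = 30°
rotate_crank_by(+16°): θ ← 30° +16° = 46°
crank pin P = (r cos θ, r sin θ) = (23.618385, 24.457553)
h = r sin θ − e = 24.457553 − 13 = 11.457553
sin φ = h / L = 11.457553 / 186 = 0.06159975
φ = arcsin(0.06159975) = 3.531641°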